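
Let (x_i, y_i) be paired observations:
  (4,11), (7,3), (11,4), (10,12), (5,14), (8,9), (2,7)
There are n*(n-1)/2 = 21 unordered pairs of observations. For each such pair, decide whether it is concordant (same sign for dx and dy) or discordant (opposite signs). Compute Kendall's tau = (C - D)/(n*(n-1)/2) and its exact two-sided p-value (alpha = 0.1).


Step 1: Enumerate the 21 unordered pairs (i,j) with i<j and classify each by sign(x_j-x_i) * sign(y_j-y_i).
  (1,2):dx=+3,dy=-8->D; (1,3):dx=+7,dy=-7->D; (1,4):dx=+6,dy=+1->C; (1,5):dx=+1,dy=+3->C
  (1,6):dx=+4,dy=-2->D; (1,7):dx=-2,dy=-4->C; (2,3):dx=+4,dy=+1->C; (2,4):dx=+3,dy=+9->C
  (2,5):dx=-2,dy=+11->D; (2,6):dx=+1,dy=+6->C; (2,7):dx=-5,dy=+4->D; (3,4):dx=-1,dy=+8->D
  (3,5):dx=-6,dy=+10->D; (3,6):dx=-3,dy=+5->D; (3,7):dx=-9,dy=+3->D; (4,5):dx=-5,dy=+2->D
  (4,6):dx=-2,dy=-3->C; (4,7):dx=-8,dy=-5->C; (5,6):dx=+3,dy=-5->D; (5,7):dx=-3,dy=-7->C
  (6,7):dx=-6,dy=-2->C
Step 2: C = 10, D = 11, total pairs = 21.
Step 3: tau = (C - D)/(n(n-1)/2) = (10 - 11)/21 = -0.047619.
Step 4: Exact two-sided p-value (enumerate n! = 5040 permutations of y under H0): p = 1.000000.
Step 5: alpha = 0.1. fail to reject H0.

tau_b = -0.0476 (C=10, D=11), p = 1.000000, fail to reject H0.


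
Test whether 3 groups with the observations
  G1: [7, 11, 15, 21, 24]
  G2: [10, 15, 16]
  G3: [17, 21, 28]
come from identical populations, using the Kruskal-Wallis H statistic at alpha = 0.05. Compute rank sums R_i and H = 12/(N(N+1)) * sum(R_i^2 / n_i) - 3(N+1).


Step 1: Combine all N = 11 observations and assign midranks.
sorted (value, group, rank): (7,G1,1), (10,G2,2), (11,G1,3), (15,G1,4.5), (15,G2,4.5), (16,G2,6), (17,G3,7), (21,G1,8.5), (21,G3,8.5), (24,G1,10), (28,G3,11)
Step 2: Sum ranks within each group.
R_1 = 27 (n_1 = 5)
R_2 = 12.5 (n_2 = 3)
R_3 = 26.5 (n_3 = 3)
Step 3: H = 12/(N(N+1)) * sum(R_i^2/n_i) - 3(N+1)
     = 12/(11*12) * (27^2/5 + 12.5^2/3 + 26.5^2/3) - 3*12
     = 0.090909 * 431.967 - 36
     = 3.269697.
Step 4: Ties present; correction factor C = 1 - 12/(11^3 - 11) = 0.990909. Corrected H = 3.269697 / 0.990909 = 3.299694.
Step 5: Under H0, H ~ chi^2(2); p-value = 0.192079.
Step 6: alpha = 0.05. fail to reject H0.

H = 3.2997, df = 2, p = 0.192079, fail to reject H0.


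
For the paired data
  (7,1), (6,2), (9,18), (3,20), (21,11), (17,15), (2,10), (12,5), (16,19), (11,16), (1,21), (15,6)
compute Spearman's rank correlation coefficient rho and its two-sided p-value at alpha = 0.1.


Step 1: Rank x and y separately (midranks; no ties here).
rank(x): 7->5, 6->4, 9->6, 3->3, 21->12, 17->11, 2->2, 12->8, 16->10, 11->7, 1->1, 15->9
rank(y): 1->1, 2->2, 18->9, 20->11, 11->6, 15->7, 10->5, 5->3, 19->10, 16->8, 21->12, 6->4
Step 2: d_i = R_x(i) - R_y(i); compute d_i^2.
  (5-1)^2=16, (4-2)^2=4, (6-9)^2=9, (3-11)^2=64, (12-6)^2=36, (11-7)^2=16, (2-5)^2=9, (8-3)^2=25, (10-10)^2=0, (7-8)^2=1, (1-12)^2=121, (9-4)^2=25
sum(d^2) = 326.
Step 3: rho = 1 - 6*326 / (12*(12^2 - 1)) = 1 - 1956/1716 = -0.139860.
Step 4: Under H0, t = rho * sqrt((n-2)/(1-rho^2)) = -0.4467 ~ t(10).
Step 5: Two-sided p-value from the t-distribution with 10 df = 0.664633.
Step 6: alpha = 0.1. fail to reject H0.

rho = -0.1399, p = 0.664633, fail to reject H0 at alpha = 0.1.


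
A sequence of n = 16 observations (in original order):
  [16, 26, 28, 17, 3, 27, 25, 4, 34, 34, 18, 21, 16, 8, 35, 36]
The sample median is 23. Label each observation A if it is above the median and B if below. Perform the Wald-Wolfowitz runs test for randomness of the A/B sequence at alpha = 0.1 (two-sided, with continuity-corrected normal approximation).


Step 1: Compute median = 23; label A = above, B = below.
Labels in order: BAABBAABAABBBBAA  (n_A = 8, n_B = 8)
Step 2: Count runs R = 8.
Step 3: Under H0 (random ordering), E[R] = 2*n_A*n_B/(n_A+n_B) + 1 = 2*8*8/16 + 1 = 9.0000.
        Var[R] = 2*n_A*n_B*(2*n_A*n_B - n_A - n_B) / ((n_A+n_B)^2 * (n_A+n_B-1)) = 14336/3840 = 3.7333.
        SD[R] = 1.9322.
Step 4: Continuity-corrected z = (R + 0.5 - E[R]) / SD[R] = (8 + 0.5 - 9.0000) / 1.9322 = -0.2588.
Step 5: Two-sided p-value via normal approximation = 2*(1 - Phi(|z|)) = 0.795809.
Step 6: alpha = 0.1. fail to reject H0.

R = 8, z = -0.2588, p = 0.795809, fail to reject H0.


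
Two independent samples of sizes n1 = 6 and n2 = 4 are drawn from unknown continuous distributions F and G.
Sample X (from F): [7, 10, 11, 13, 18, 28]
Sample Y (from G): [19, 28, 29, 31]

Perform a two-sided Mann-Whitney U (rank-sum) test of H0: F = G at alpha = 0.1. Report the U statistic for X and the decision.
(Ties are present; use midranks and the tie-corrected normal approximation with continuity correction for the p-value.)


Step 1: Combine and sort all 10 observations; assign midranks.
sorted (value, group): (7,X), (10,X), (11,X), (13,X), (18,X), (19,Y), (28,X), (28,Y), (29,Y), (31,Y)
ranks: 7->1, 10->2, 11->3, 13->4, 18->5, 19->6, 28->7.5, 28->7.5, 29->9, 31->10
Step 2: Rank sum for X: R1 = 1 + 2 + 3 + 4 + 5 + 7.5 = 22.5.
Step 3: U_X = R1 - n1(n1+1)/2 = 22.5 - 6*7/2 = 22.5 - 21 = 1.5.
       U_Y = n1*n2 - U_X = 24 - 1.5 = 22.5.
Step 4: Ties are present, so use the tie-corrected normal approximation (with continuity correction) for the p-value.
Step 5: p-value = 0.032476; compare to alpha = 0.1. reject H0.

U_X = 1.5, p = 0.032476, reject H0 at alpha = 0.1.


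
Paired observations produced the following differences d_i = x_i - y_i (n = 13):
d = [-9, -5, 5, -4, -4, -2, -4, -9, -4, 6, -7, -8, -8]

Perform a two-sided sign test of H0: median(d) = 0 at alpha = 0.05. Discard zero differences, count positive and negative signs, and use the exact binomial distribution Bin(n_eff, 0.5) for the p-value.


Step 1: Discard zero differences. Original n = 13; n_eff = number of nonzero differences = 13.
Nonzero differences (with sign): -9, -5, +5, -4, -4, -2, -4, -9, -4, +6, -7, -8, -8
Step 2: Count signs: positive = 2, negative = 11.
Step 3: Under H0: P(positive) = 0.5, so the number of positives S ~ Bin(13, 0.5).
Step 4: Two-sided exact p-value = sum of Bin(13,0.5) probabilities at or below the observed probability = 0.022461.
Step 5: alpha = 0.05. reject H0.

n_eff = 13, pos = 2, neg = 11, p = 0.022461, reject H0.


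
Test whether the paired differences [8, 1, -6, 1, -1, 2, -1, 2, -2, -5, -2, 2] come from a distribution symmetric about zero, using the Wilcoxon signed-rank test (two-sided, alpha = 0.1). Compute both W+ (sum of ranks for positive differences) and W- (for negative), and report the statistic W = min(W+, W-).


Step 1: Drop any zero differences (none here) and take |d_i|.
|d| = [8, 1, 6, 1, 1, 2, 1, 2, 2, 5, 2, 2]
Step 2: Midrank |d_i| (ties get averaged ranks).
ranks: |8|->12, |1|->2.5, |6|->11, |1|->2.5, |1|->2.5, |2|->7, |1|->2.5, |2|->7, |2|->7, |5|->10, |2|->7, |2|->7
Step 3: Attach original signs; sum ranks with positive sign and with negative sign.
W+ = 12 + 2.5 + 2.5 + 7 + 7 + 7 = 38
W- = 11 + 2.5 + 2.5 + 7 + 10 + 7 = 40
(Check: W+ + W- = 78 should equal n(n+1)/2 = 78.)
Step 4: Test statistic W = min(W+, W-) = 38.
Step 5: Ties in |d|, so use the tie-corrected normal approximation.
        E[W] = n(n+1)/4 = 12*13/4 = 39.
        Tie groups: |d|=1 (t=4), |d|=2 (t=5); sum(t^3 - t) = 180.
        Var[W] = n(n+1)(2n+1)/24 - sum(t^3-t)/48 = 3900/24 - 180/48 = 158.75.
        z = (W - E[W]) / sqrt(Var[W]) = (38 - 39) / 12.5996 = -0.0794.
        Two-sided p = 2*Phi(z) = 0.936740.
Step 6: alpha = 0.1. fail to reject H0.

W+ = 38, W- = 40, W = min = 38, p = 0.936740, fail to reject H0.


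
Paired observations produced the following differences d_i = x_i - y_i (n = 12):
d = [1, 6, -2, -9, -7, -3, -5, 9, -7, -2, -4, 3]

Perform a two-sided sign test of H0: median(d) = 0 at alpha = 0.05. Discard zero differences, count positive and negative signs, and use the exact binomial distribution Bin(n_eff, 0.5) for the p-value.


Step 1: Discard zero differences. Original n = 12; n_eff = number of nonzero differences = 12.
Nonzero differences (with sign): +1, +6, -2, -9, -7, -3, -5, +9, -7, -2, -4, +3
Step 2: Count signs: positive = 4, negative = 8.
Step 3: Under H0: P(positive) = 0.5, so the number of positives S ~ Bin(12, 0.5).
Step 4: Two-sided exact p-value = sum of Bin(12,0.5) probabilities at or below the observed probability = 0.387695.
Step 5: alpha = 0.05. fail to reject H0.

n_eff = 12, pos = 4, neg = 8, p = 0.387695, fail to reject H0.


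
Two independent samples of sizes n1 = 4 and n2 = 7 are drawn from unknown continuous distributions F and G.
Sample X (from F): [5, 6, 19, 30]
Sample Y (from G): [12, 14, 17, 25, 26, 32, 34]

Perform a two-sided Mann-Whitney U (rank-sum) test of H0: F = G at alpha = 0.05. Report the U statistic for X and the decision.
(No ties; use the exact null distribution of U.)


Step 1: Combine and sort all 11 observations; assign midranks.
sorted (value, group): (5,X), (6,X), (12,Y), (14,Y), (17,Y), (19,X), (25,Y), (26,Y), (30,X), (32,Y), (34,Y)
ranks: 5->1, 6->2, 12->3, 14->4, 17->5, 19->6, 25->7, 26->8, 30->9, 32->10, 34->11
Step 2: Rank sum for X: R1 = 1 + 2 + 6 + 9 = 18.
Step 3: U_X = R1 - n1(n1+1)/2 = 18 - 4*5/2 = 18 - 10 = 8.
       U_Y = n1*n2 - U_X = 28 - 8 = 20.
Step 4: No ties, so the exact null distribution of U (based on enumerating the C(11,4) = 330 equally likely rank assignments) gives the two-sided p-value.
Step 5: p-value = 0.315152; compare to alpha = 0.05. fail to reject H0.

U_X = 8, p = 0.315152, fail to reject H0 at alpha = 0.05.


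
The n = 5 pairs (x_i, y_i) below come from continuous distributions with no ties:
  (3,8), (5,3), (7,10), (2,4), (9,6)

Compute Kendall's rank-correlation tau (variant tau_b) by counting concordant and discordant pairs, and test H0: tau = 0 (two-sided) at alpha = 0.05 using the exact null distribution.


Step 1: Enumerate the 10 unordered pairs (i,j) with i<j and classify each by sign(x_j-x_i) * sign(y_j-y_i).
  (1,2):dx=+2,dy=-5->D; (1,3):dx=+4,dy=+2->C; (1,4):dx=-1,dy=-4->C; (1,5):dx=+6,dy=-2->D
  (2,3):dx=+2,dy=+7->C; (2,4):dx=-3,dy=+1->D; (2,5):dx=+4,dy=+3->C; (3,4):dx=-5,dy=-6->C
  (3,5):dx=+2,dy=-4->D; (4,5):dx=+7,dy=+2->C
Step 2: C = 6, D = 4, total pairs = 10.
Step 3: tau = (C - D)/(n(n-1)/2) = (6 - 4)/10 = 0.200000.
Step 4: Exact two-sided p-value (enumerate n! = 120 permutations of y under H0): p = 0.816667.
Step 5: alpha = 0.05. fail to reject H0.

tau_b = 0.2000 (C=6, D=4), p = 0.816667, fail to reject H0.


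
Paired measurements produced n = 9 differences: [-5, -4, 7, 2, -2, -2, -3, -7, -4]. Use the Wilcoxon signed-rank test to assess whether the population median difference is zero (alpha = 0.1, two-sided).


Step 1: Drop any zero differences (none here) and take |d_i|.
|d| = [5, 4, 7, 2, 2, 2, 3, 7, 4]
Step 2: Midrank |d_i| (ties get averaged ranks).
ranks: |5|->7, |4|->5.5, |7|->8.5, |2|->2, |2|->2, |2|->2, |3|->4, |7|->8.5, |4|->5.5
Step 3: Attach original signs; sum ranks with positive sign and with negative sign.
W+ = 8.5 + 2 = 10.5
W- = 7 + 5.5 + 2 + 2 + 4 + 8.5 + 5.5 = 34.5
(Check: W+ + W- = 45 should equal n(n+1)/2 = 45.)
Step 4: Test statistic W = min(W+, W-) = 10.5.
Step 5: Ties in |d|, so use the tie-corrected normal approximation.
        E[W] = n(n+1)/4 = 9*10/4 = 22.5.
        Tie groups: |d|=2 (t=3), |d|=4 (t=2), |d|=7 (t=2); sum(t^3 - t) = 36.
        Var[W] = n(n+1)(2n+1)/24 - sum(t^3-t)/48 = 1710/24 - 36/48 = 70.5.
        z = (W - E[W]) / sqrt(Var[W]) = (10.5 - 22.5) / 8.3964 = -1.4292.
        Two-sided p = 2*Phi(z) = 0.152953.
Step 6: alpha = 0.1. fail to reject H0.

W+ = 10.5, W- = 34.5, W = min = 10.5, p = 0.152953, fail to reject H0.


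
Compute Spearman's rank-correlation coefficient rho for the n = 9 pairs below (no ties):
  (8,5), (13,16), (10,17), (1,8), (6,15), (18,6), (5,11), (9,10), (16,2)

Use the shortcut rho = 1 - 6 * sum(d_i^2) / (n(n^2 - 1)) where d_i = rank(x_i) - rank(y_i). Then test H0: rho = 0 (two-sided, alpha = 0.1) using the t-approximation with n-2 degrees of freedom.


Step 1: Rank x and y separately (midranks; no ties here).
rank(x): 8->4, 13->7, 10->6, 1->1, 6->3, 18->9, 5->2, 9->5, 16->8
rank(y): 5->2, 16->8, 17->9, 8->4, 15->7, 6->3, 11->6, 10->5, 2->1
Step 2: d_i = R_x(i) - R_y(i); compute d_i^2.
  (4-2)^2=4, (7-8)^2=1, (6-9)^2=9, (1-4)^2=9, (3-7)^2=16, (9-3)^2=36, (2-6)^2=16, (5-5)^2=0, (8-1)^2=49
sum(d^2) = 140.
Step 3: rho = 1 - 6*140 / (9*(9^2 - 1)) = 1 - 840/720 = -0.166667.
Step 4: Under H0, t = rho * sqrt((n-2)/(1-rho^2)) = -0.4472 ~ t(7).
Step 5: Two-sided p-value from the t-distribution with 7 df = 0.668231.
Step 6: alpha = 0.1. fail to reject H0.

rho = -0.1667, p = 0.668231, fail to reject H0 at alpha = 0.1.


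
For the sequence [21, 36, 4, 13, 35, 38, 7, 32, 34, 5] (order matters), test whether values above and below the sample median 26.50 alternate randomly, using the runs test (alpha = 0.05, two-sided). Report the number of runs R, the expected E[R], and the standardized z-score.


Step 1: Compute median = 26.50; label A = above, B = below.
Labels in order: BABBAABAAB  (n_A = 5, n_B = 5)
Step 2: Count runs R = 7.
Step 3: Under H0 (random ordering), E[R] = 2*n_A*n_B/(n_A+n_B) + 1 = 2*5*5/10 + 1 = 6.0000.
        Var[R] = 2*n_A*n_B*(2*n_A*n_B - n_A - n_B) / ((n_A+n_B)^2 * (n_A+n_B-1)) = 2000/900 = 2.2222.
        SD[R] = 1.4907.
Step 4: Continuity-corrected z = (R - 0.5 - E[R]) / SD[R] = (7 - 0.5 - 6.0000) / 1.4907 = 0.3354.
Step 5: Two-sided p-value via normal approximation = 2*(1 - Phi(|z|)) = 0.737316.
Step 6: alpha = 0.05. fail to reject H0.

R = 7, z = 0.3354, p = 0.737316, fail to reject H0.


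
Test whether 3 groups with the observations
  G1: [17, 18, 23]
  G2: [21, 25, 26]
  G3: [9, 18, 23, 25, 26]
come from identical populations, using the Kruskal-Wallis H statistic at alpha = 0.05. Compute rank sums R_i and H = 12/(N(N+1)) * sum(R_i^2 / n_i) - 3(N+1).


Step 1: Combine all N = 11 observations and assign midranks.
sorted (value, group, rank): (9,G3,1), (17,G1,2), (18,G1,3.5), (18,G3,3.5), (21,G2,5), (23,G1,6.5), (23,G3,6.5), (25,G2,8.5), (25,G3,8.5), (26,G2,10.5), (26,G3,10.5)
Step 2: Sum ranks within each group.
R_1 = 12 (n_1 = 3)
R_2 = 24 (n_2 = 3)
R_3 = 30 (n_3 = 5)
Step 3: H = 12/(N(N+1)) * sum(R_i^2/n_i) - 3(N+1)
     = 12/(11*12) * (12^2/3 + 24^2/3 + 30^2/5) - 3*12
     = 0.090909 * 420 - 36
     = 2.181818.
Step 4: Ties present; correction factor C = 1 - 24/(11^3 - 11) = 0.981818. Corrected H = 2.181818 / 0.981818 = 2.222222.
Step 5: Under H0, H ~ chi^2(2); p-value = 0.329193.
Step 6: alpha = 0.05. fail to reject H0.

H = 2.2222, df = 2, p = 0.329193, fail to reject H0.


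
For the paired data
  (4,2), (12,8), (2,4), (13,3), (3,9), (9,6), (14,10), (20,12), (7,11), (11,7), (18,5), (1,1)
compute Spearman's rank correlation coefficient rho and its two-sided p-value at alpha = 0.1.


Step 1: Rank x and y separately (midranks; no ties here).
rank(x): 4->4, 12->8, 2->2, 13->9, 3->3, 9->6, 14->10, 20->12, 7->5, 11->7, 18->11, 1->1
rank(y): 2->2, 8->8, 4->4, 3->3, 9->9, 6->6, 10->10, 12->12, 11->11, 7->7, 5->5, 1->1
Step 2: d_i = R_x(i) - R_y(i); compute d_i^2.
  (4-2)^2=4, (8-8)^2=0, (2-4)^2=4, (9-3)^2=36, (3-9)^2=36, (6-6)^2=0, (10-10)^2=0, (12-12)^2=0, (5-11)^2=36, (7-7)^2=0, (11-5)^2=36, (1-1)^2=0
sum(d^2) = 152.
Step 3: rho = 1 - 6*152 / (12*(12^2 - 1)) = 1 - 912/1716 = 0.468531.
Step 4: Under H0, t = rho * sqrt((n-2)/(1-rho^2)) = 1.6771 ~ t(10).
Step 5: Two-sided p-value from the t-distribution with 10 df = 0.124455.
Step 6: alpha = 0.1. fail to reject H0.

rho = 0.4685, p = 0.124455, fail to reject H0 at alpha = 0.1.


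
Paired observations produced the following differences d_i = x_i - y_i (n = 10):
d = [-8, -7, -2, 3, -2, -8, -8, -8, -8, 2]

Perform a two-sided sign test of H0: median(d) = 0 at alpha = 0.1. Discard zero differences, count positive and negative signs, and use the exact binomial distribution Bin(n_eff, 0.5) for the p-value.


Step 1: Discard zero differences. Original n = 10; n_eff = number of nonzero differences = 10.
Nonzero differences (with sign): -8, -7, -2, +3, -2, -8, -8, -8, -8, +2
Step 2: Count signs: positive = 2, negative = 8.
Step 3: Under H0: P(positive) = 0.5, so the number of positives S ~ Bin(10, 0.5).
Step 4: Two-sided exact p-value = sum of Bin(10,0.5) probabilities at or below the observed probability = 0.109375.
Step 5: alpha = 0.1. fail to reject H0.

n_eff = 10, pos = 2, neg = 8, p = 0.109375, fail to reject H0.


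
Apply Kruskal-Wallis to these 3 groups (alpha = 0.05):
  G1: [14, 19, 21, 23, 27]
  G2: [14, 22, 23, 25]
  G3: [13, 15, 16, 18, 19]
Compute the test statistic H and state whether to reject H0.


Step 1: Combine all N = 14 observations and assign midranks.
sorted (value, group, rank): (13,G3,1), (14,G1,2.5), (14,G2,2.5), (15,G3,4), (16,G3,5), (18,G3,6), (19,G1,7.5), (19,G3,7.5), (21,G1,9), (22,G2,10), (23,G1,11.5), (23,G2,11.5), (25,G2,13), (27,G1,14)
Step 2: Sum ranks within each group.
R_1 = 44.5 (n_1 = 5)
R_2 = 37 (n_2 = 4)
R_3 = 23.5 (n_3 = 5)
Step 3: H = 12/(N(N+1)) * sum(R_i^2/n_i) - 3(N+1)
     = 12/(14*15) * (44.5^2/5 + 37^2/4 + 23.5^2/5) - 3*15
     = 0.057143 * 848.75 - 45
     = 3.500000.
Step 4: Ties present; correction factor C = 1 - 18/(14^3 - 14) = 0.993407. Corrected H = 3.500000 / 0.993407 = 3.523230.
Step 5: Under H0, H ~ chi^2(2); p-value = 0.171767.
Step 6: alpha = 0.05. fail to reject H0.

H = 3.5232, df = 2, p = 0.171767, fail to reject H0.


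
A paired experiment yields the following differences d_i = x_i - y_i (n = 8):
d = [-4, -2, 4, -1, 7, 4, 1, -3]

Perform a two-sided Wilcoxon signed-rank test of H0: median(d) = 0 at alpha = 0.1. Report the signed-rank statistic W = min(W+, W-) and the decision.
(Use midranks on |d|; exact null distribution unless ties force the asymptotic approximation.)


Step 1: Drop any zero differences (none here) and take |d_i|.
|d| = [4, 2, 4, 1, 7, 4, 1, 3]
Step 2: Midrank |d_i| (ties get averaged ranks).
ranks: |4|->6, |2|->3, |4|->6, |1|->1.5, |7|->8, |4|->6, |1|->1.5, |3|->4
Step 3: Attach original signs; sum ranks with positive sign and with negative sign.
W+ = 6 + 8 + 6 + 1.5 = 21.5
W- = 6 + 3 + 1.5 + 4 = 14.5
(Check: W+ + W- = 36 should equal n(n+1)/2 = 36.)
Step 4: Test statistic W = min(W+, W-) = 14.5.
Step 5: Ties in |d|, so use the tie-corrected normal approximation.
        E[W] = n(n+1)/4 = 8*9/4 = 18.
        Tie groups: |d|=1 (t=2), |d|=4 (t=3); sum(t^3 - t) = 30.
        Var[W] = n(n+1)(2n+1)/24 - sum(t^3-t)/48 = 1224/24 - 30/48 = 50.375.
        z = (W - E[W]) / sqrt(Var[W]) = (14.5 - 18) / 7.0975 = -0.4931.
        Two-sided p = 2*Phi(z) = 0.621921.
Step 6: alpha = 0.1. fail to reject H0.

W+ = 21.5, W- = 14.5, W = min = 14.5, p = 0.621921, fail to reject H0.


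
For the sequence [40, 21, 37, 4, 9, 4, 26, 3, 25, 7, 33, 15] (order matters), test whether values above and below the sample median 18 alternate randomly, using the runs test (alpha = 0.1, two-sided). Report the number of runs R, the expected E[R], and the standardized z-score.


Step 1: Compute median = 18; label A = above, B = below.
Labels in order: AAABBBABABAB  (n_A = 6, n_B = 6)
Step 2: Count runs R = 8.
Step 3: Under H0 (random ordering), E[R] = 2*n_A*n_B/(n_A+n_B) + 1 = 2*6*6/12 + 1 = 7.0000.
        Var[R] = 2*n_A*n_B*(2*n_A*n_B - n_A - n_B) / ((n_A+n_B)^2 * (n_A+n_B-1)) = 4320/1584 = 2.7273.
        SD[R] = 1.6514.
Step 4: Continuity-corrected z = (R - 0.5 - E[R]) / SD[R] = (8 - 0.5 - 7.0000) / 1.6514 = 0.3028.
Step 5: Two-sided p-value via normal approximation = 2*(1 - Phi(|z|)) = 0.762069.
Step 6: alpha = 0.1. fail to reject H0.

R = 8, z = 0.3028, p = 0.762069, fail to reject H0.


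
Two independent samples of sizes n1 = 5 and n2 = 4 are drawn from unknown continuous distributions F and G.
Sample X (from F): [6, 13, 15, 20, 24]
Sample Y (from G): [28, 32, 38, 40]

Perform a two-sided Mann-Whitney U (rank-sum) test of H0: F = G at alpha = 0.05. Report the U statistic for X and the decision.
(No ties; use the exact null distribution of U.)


Step 1: Combine and sort all 9 observations; assign midranks.
sorted (value, group): (6,X), (13,X), (15,X), (20,X), (24,X), (28,Y), (32,Y), (38,Y), (40,Y)
ranks: 6->1, 13->2, 15->3, 20->4, 24->5, 28->6, 32->7, 38->8, 40->9
Step 2: Rank sum for X: R1 = 1 + 2 + 3 + 4 + 5 = 15.
Step 3: U_X = R1 - n1(n1+1)/2 = 15 - 5*6/2 = 15 - 15 = 0.
       U_Y = n1*n2 - U_X = 20 - 0 = 20.
Step 4: No ties, so the exact null distribution of U (based on enumerating the C(9,5) = 126 equally likely rank assignments) gives the two-sided p-value.
Step 5: p-value = 0.015873; compare to alpha = 0.05. reject H0.

U_X = 0, p = 0.015873, reject H0 at alpha = 0.05.


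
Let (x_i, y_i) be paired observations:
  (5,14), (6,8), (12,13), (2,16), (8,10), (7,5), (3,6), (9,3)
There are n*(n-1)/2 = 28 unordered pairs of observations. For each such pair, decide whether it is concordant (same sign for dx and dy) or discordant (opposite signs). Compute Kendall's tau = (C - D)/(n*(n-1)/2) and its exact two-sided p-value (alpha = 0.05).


Step 1: Enumerate the 28 unordered pairs (i,j) with i<j and classify each by sign(x_j-x_i) * sign(y_j-y_i).
  (1,2):dx=+1,dy=-6->D; (1,3):dx=+7,dy=-1->D; (1,4):dx=-3,dy=+2->D; (1,5):dx=+3,dy=-4->D
  (1,6):dx=+2,dy=-9->D; (1,7):dx=-2,dy=-8->C; (1,8):dx=+4,dy=-11->D; (2,3):dx=+6,dy=+5->C
  (2,4):dx=-4,dy=+8->D; (2,5):dx=+2,dy=+2->C; (2,6):dx=+1,dy=-3->D; (2,7):dx=-3,dy=-2->C
  (2,8):dx=+3,dy=-5->D; (3,4):dx=-10,dy=+3->D; (3,5):dx=-4,dy=-3->C; (3,6):dx=-5,dy=-8->C
  (3,7):dx=-9,dy=-7->C; (3,8):dx=-3,dy=-10->C; (4,5):dx=+6,dy=-6->D; (4,6):dx=+5,dy=-11->D
  (4,7):dx=+1,dy=-10->D; (4,8):dx=+7,dy=-13->D; (5,6):dx=-1,dy=-5->C; (5,7):dx=-5,dy=-4->C
  (5,8):dx=+1,dy=-7->D; (6,7):dx=-4,dy=+1->D; (6,8):dx=+2,dy=-2->D; (7,8):dx=+6,dy=-3->D
Step 2: C = 10, D = 18, total pairs = 28.
Step 3: tau = (C - D)/(n(n-1)/2) = (10 - 18)/28 = -0.285714.
Step 4: Exact two-sided p-value (enumerate n! = 40320 permutations of y under H0): p = 0.398760.
Step 5: alpha = 0.05. fail to reject H0.

tau_b = -0.2857 (C=10, D=18), p = 0.398760, fail to reject H0.


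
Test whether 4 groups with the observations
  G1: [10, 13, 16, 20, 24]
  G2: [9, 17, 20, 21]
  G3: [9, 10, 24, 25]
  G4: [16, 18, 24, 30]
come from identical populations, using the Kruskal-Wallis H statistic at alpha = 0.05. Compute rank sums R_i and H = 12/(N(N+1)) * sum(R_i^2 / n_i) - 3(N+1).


Step 1: Combine all N = 17 observations and assign midranks.
sorted (value, group, rank): (9,G2,1.5), (9,G3,1.5), (10,G1,3.5), (10,G3,3.5), (13,G1,5), (16,G1,6.5), (16,G4,6.5), (17,G2,8), (18,G4,9), (20,G1,10.5), (20,G2,10.5), (21,G2,12), (24,G1,14), (24,G3,14), (24,G4,14), (25,G3,16), (30,G4,17)
Step 2: Sum ranks within each group.
R_1 = 39.5 (n_1 = 5)
R_2 = 32 (n_2 = 4)
R_3 = 35 (n_3 = 4)
R_4 = 46.5 (n_4 = 4)
Step 3: H = 12/(N(N+1)) * sum(R_i^2/n_i) - 3(N+1)
     = 12/(17*18) * (39.5^2/5 + 32^2/4 + 35^2/4 + 46.5^2/4) - 3*18
     = 0.039216 * 1414.86 - 54
     = 1.484804.
Step 4: Ties present; correction factor C = 1 - 48/(17^3 - 17) = 0.990196. Corrected H = 1.484804 / 0.990196 = 1.499505.
Step 5: Under H0, H ~ chi^2(3); p-value = 0.682385.
Step 6: alpha = 0.05. fail to reject H0.

H = 1.4995, df = 3, p = 0.682385, fail to reject H0.


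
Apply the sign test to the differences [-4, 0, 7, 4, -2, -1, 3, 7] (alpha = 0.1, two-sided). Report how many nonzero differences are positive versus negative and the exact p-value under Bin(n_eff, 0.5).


Step 1: Discard zero differences. Original n = 8; n_eff = number of nonzero differences = 7.
Nonzero differences (with sign): -4, +7, +4, -2, -1, +3, +7
Step 2: Count signs: positive = 4, negative = 3.
Step 3: Under H0: P(positive) = 0.5, so the number of positives S ~ Bin(7, 0.5).
Step 4: Two-sided exact p-value = sum of Bin(7,0.5) probabilities at or below the observed probability = 1.000000.
Step 5: alpha = 0.1. fail to reject H0.

n_eff = 7, pos = 4, neg = 3, p = 1.000000, fail to reject H0.


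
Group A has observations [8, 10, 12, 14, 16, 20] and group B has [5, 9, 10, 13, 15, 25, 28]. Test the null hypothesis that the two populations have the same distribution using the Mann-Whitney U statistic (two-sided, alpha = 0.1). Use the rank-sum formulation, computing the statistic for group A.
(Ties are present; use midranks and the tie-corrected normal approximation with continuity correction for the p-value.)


Step 1: Combine and sort all 13 observations; assign midranks.
sorted (value, group): (5,Y), (8,X), (9,Y), (10,X), (10,Y), (12,X), (13,Y), (14,X), (15,Y), (16,X), (20,X), (25,Y), (28,Y)
ranks: 5->1, 8->2, 9->3, 10->4.5, 10->4.5, 12->6, 13->7, 14->8, 15->9, 16->10, 20->11, 25->12, 28->13
Step 2: Rank sum for X: R1 = 2 + 4.5 + 6 + 8 + 10 + 11 = 41.5.
Step 3: U_X = R1 - n1(n1+1)/2 = 41.5 - 6*7/2 = 41.5 - 21 = 20.5.
       U_Y = n1*n2 - U_X = 42 - 20.5 = 21.5.
Step 4: Ties are present, so use the tie-corrected normal approximation (with continuity correction) for the p-value.
Step 5: p-value = 1.000000; compare to alpha = 0.1. fail to reject H0.

U_X = 20.5, p = 1.000000, fail to reject H0 at alpha = 0.1.


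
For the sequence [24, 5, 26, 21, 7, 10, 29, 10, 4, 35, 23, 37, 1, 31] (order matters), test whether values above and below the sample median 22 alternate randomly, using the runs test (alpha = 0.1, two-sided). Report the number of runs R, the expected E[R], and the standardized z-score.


Step 1: Compute median = 22; label A = above, B = below.
Labels in order: ABABBBABBAAABA  (n_A = 7, n_B = 7)
Step 2: Count runs R = 9.
Step 3: Under H0 (random ordering), E[R] = 2*n_A*n_B/(n_A+n_B) + 1 = 2*7*7/14 + 1 = 8.0000.
        Var[R] = 2*n_A*n_B*(2*n_A*n_B - n_A - n_B) / ((n_A+n_B)^2 * (n_A+n_B-1)) = 8232/2548 = 3.2308.
        SD[R] = 1.7974.
Step 4: Continuity-corrected z = (R - 0.5 - E[R]) / SD[R] = (9 - 0.5 - 8.0000) / 1.7974 = 0.2782.
Step 5: Two-sided p-value via normal approximation = 2*(1 - Phi(|z|)) = 0.780879.
Step 6: alpha = 0.1. fail to reject H0.

R = 9, z = 0.2782, p = 0.780879, fail to reject H0.


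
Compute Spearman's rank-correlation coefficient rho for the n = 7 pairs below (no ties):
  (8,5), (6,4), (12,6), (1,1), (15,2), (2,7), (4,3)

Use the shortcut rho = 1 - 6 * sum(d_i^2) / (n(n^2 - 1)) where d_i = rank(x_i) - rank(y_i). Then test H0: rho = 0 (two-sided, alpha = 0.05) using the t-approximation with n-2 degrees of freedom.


Step 1: Rank x and y separately (midranks; no ties here).
rank(x): 8->5, 6->4, 12->6, 1->1, 15->7, 2->2, 4->3
rank(y): 5->5, 4->4, 6->6, 1->1, 2->2, 7->7, 3->3
Step 2: d_i = R_x(i) - R_y(i); compute d_i^2.
  (5-5)^2=0, (4-4)^2=0, (6-6)^2=0, (1-1)^2=0, (7-2)^2=25, (2-7)^2=25, (3-3)^2=0
sum(d^2) = 50.
Step 3: rho = 1 - 6*50 / (7*(7^2 - 1)) = 1 - 300/336 = 0.107143.
Step 4: Under H0, t = rho * sqrt((n-2)/(1-rho^2)) = 0.2410 ~ t(5).
Step 5: Two-sided p-value from the t-distribution with 5 df = 0.819151.
Step 6: alpha = 0.05. fail to reject H0.

rho = 0.1071, p = 0.819151, fail to reject H0 at alpha = 0.05.


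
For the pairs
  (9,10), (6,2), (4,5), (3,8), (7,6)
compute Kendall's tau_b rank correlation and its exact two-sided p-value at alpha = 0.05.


Step 1: Enumerate the 10 unordered pairs (i,j) with i<j and classify each by sign(x_j-x_i) * sign(y_j-y_i).
  (1,2):dx=-3,dy=-8->C; (1,3):dx=-5,dy=-5->C; (1,4):dx=-6,dy=-2->C; (1,5):dx=-2,dy=-4->C
  (2,3):dx=-2,dy=+3->D; (2,4):dx=-3,dy=+6->D; (2,5):dx=+1,dy=+4->C; (3,4):dx=-1,dy=+3->D
  (3,5):dx=+3,dy=+1->C; (4,5):dx=+4,dy=-2->D
Step 2: C = 6, D = 4, total pairs = 10.
Step 3: tau = (C - D)/(n(n-1)/2) = (6 - 4)/10 = 0.200000.
Step 4: Exact two-sided p-value (enumerate n! = 120 permutations of y under H0): p = 0.816667.
Step 5: alpha = 0.05. fail to reject H0.

tau_b = 0.2000 (C=6, D=4), p = 0.816667, fail to reject H0.


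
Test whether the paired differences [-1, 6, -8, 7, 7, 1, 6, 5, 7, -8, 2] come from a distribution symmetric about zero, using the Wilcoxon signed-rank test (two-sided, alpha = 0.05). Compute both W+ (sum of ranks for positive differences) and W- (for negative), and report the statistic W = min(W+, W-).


Step 1: Drop any zero differences (none here) and take |d_i|.
|d| = [1, 6, 8, 7, 7, 1, 6, 5, 7, 8, 2]
Step 2: Midrank |d_i| (ties get averaged ranks).
ranks: |1|->1.5, |6|->5.5, |8|->10.5, |7|->8, |7|->8, |1|->1.5, |6|->5.5, |5|->4, |7|->8, |8|->10.5, |2|->3
Step 3: Attach original signs; sum ranks with positive sign and with negative sign.
W+ = 5.5 + 8 + 8 + 1.5 + 5.5 + 4 + 8 + 3 = 43.5
W- = 1.5 + 10.5 + 10.5 = 22.5
(Check: W+ + W- = 66 should equal n(n+1)/2 = 66.)
Step 4: Test statistic W = min(W+, W-) = 22.5.
Step 5: Ties in |d|, so use the tie-corrected normal approximation.
        E[W] = n(n+1)/4 = 11*12/4 = 33.
        Tie groups: |d|=1 (t=2), |d|=6 (t=2), |d|=7 (t=3), |d|=8 (t=2); sum(t^3 - t) = 42.
        Var[W] = n(n+1)(2n+1)/24 - sum(t^3-t)/48 = 3036/24 - 42/48 = 125.625.
        z = (W - E[W]) / sqrt(Var[W]) = (22.5 - 33) / 11.2083 = -0.9368.
        Two-sided p = 2*Phi(z) = 0.348857.
Step 6: alpha = 0.05. fail to reject H0.

W+ = 43.5, W- = 22.5, W = min = 22.5, p = 0.348857, fail to reject H0.


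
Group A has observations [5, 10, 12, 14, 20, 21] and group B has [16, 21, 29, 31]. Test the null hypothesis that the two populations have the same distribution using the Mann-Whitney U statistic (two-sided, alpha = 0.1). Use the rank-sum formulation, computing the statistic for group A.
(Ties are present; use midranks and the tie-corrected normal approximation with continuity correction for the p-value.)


Step 1: Combine and sort all 10 observations; assign midranks.
sorted (value, group): (5,X), (10,X), (12,X), (14,X), (16,Y), (20,X), (21,X), (21,Y), (29,Y), (31,Y)
ranks: 5->1, 10->2, 12->3, 14->4, 16->5, 20->6, 21->7.5, 21->7.5, 29->9, 31->10
Step 2: Rank sum for X: R1 = 1 + 2 + 3 + 4 + 6 + 7.5 = 23.5.
Step 3: U_X = R1 - n1(n1+1)/2 = 23.5 - 6*7/2 = 23.5 - 21 = 2.5.
       U_Y = n1*n2 - U_X = 24 - 2.5 = 21.5.
Step 4: Ties are present, so use the tie-corrected normal approximation (with continuity correction) for the p-value.
Step 5: p-value = 0.054273; compare to alpha = 0.1. reject H0.

U_X = 2.5, p = 0.054273, reject H0 at alpha = 0.1.


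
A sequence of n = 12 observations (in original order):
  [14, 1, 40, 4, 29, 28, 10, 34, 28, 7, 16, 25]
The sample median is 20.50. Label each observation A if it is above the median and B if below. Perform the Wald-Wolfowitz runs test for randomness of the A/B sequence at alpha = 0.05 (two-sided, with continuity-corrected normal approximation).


Step 1: Compute median = 20.50; label A = above, B = below.
Labels in order: BBABAABAABBA  (n_A = 6, n_B = 6)
Step 2: Count runs R = 8.
Step 3: Under H0 (random ordering), E[R] = 2*n_A*n_B/(n_A+n_B) + 1 = 2*6*6/12 + 1 = 7.0000.
        Var[R] = 2*n_A*n_B*(2*n_A*n_B - n_A - n_B) / ((n_A+n_B)^2 * (n_A+n_B-1)) = 4320/1584 = 2.7273.
        SD[R] = 1.6514.
Step 4: Continuity-corrected z = (R - 0.5 - E[R]) / SD[R] = (8 - 0.5 - 7.0000) / 1.6514 = 0.3028.
Step 5: Two-sided p-value via normal approximation = 2*(1 - Phi(|z|)) = 0.762069.
Step 6: alpha = 0.05. fail to reject H0.

R = 8, z = 0.3028, p = 0.762069, fail to reject H0.


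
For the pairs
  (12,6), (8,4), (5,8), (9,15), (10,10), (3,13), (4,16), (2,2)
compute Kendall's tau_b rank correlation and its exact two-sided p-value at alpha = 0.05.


Step 1: Enumerate the 28 unordered pairs (i,j) with i<j and classify each by sign(x_j-x_i) * sign(y_j-y_i).
  (1,2):dx=-4,dy=-2->C; (1,3):dx=-7,dy=+2->D; (1,4):dx=-3,dy=+9->D; (1,5):dx=-2,dy=+4->D
  (1,6):dx=-9,dy=+7->D; (1,7):dx=-8,dy=+10->D; (1,8):dx=-10,dy=-4->C; (2,3):dx=-3,dy=+4->D
  (2,4):dx=+1,dy=+11->C; (2,5):dx=+2,dy=+6->C; (2,6):dx=-5,dy=+9->D; (2,7):dx=-4,dy=+12->D
  (2,8):dx=-6,dy=-2->C; (3,4):dx=+4,dy=+7->C; (3,5):dx=+5,dy=+2->C; (3,6):dx=-2,dy=+5->D
  (3,7):dx=-1,dy=+8->D; (3,8):dx=-3,dy=-6->C; (4,5):dx=+1,dy=-5->D; (4,6):dx=-6,dy=-2->C
  (4,7):dx=-5,dy=+1->D; (4,8):dx=-7,dy=-13->C; (5,6):dx=-7,dy=+3->D; (5,7):dx=-6,dy=+6->D
  (5,8):dx=-8,dy=-8->C; (6,7):dx=+1,dy=+3->C; (6,8):dx=-1,dy=-11->C; (7,8):dx=-2,dy=-14->C
Step 2: C = 14, D = 14, total pairs = 28.
Step 3: tau = (C - D)/(n(n-1)/2) = (14 - 14)/28 = 0.000000.
Step 4: Exact two-sided p-value (enumerate n! = 40320 permutations of y under H0): p = 1.000000.
Step 5: alpha = 0.05. fail to reject H0.

tau_b = 0.0000 (C=14, D=14), p = 1.000000, fail to reject H0.


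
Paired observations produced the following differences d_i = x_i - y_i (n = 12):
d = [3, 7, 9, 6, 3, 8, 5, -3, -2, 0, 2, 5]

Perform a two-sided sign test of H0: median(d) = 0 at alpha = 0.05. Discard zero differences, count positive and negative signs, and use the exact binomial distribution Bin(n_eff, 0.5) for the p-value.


Step 1: Discard zero differences. Original n = 12; n_eff = number of nonzero differences = 11.
Nonzero differences (with sign): +3, +7, +9, +6, +3, +8, +5, -3, -2, +2, +5
Step 2: Count signs: positive = 9, negative = 2.
Step 3: Under H0: P(positive) = 0.5, so the number of positives S ~ Bin(11, 0.5).
Step 4: Two-sided exact p-value = sum of Bin(11,0.5) probabilities at or below the observed probability = 0.065430.
Step 5: alpha = 0.05. fail to reject H0.

n_eff = 11, pos = 9, neg = 2, p = 0.065430, fail to reject H0.


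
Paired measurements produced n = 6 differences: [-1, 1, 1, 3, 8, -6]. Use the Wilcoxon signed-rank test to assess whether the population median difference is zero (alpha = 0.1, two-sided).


Step 1: Drop any zero differences (none here) and take |d_i|.
|d| = [1, 1, 1, 3, 8, 6]
Step 2: Midrank |d_i| (ties get averaged ranks).
ranks: |1|->2, |1|->2, |1|->2, |3|->4, |8|->6, |6|->5
Step 3: Attach original signs; sum ranks with positive sign and with negative sign.
W+ = 2 + 2 + 4 + 6 = 14
W- = 2 + 5 = 7
(Check: W+ + W- = 21 should equal n(n+1)/2 = 21.)
Step 4: Test statistic W = min(W+, W-) = 7.
Step 5: Ties in |d|, so use the tie-corrected normal approximation.
        E[W] = n(n+1)/4 = 6*7/4 = 10.5.
        Tie groups: |d|=1 (t=3); sum(t^3 - t) = 24.
        Var[W] = n(n+1)(2n+1)/24 - sum(t^3-t)/48 = 546/24 - 24/48 = 22.25.
        z = (W - E[W]) / sqrt(Var[W]) = (7 - 10.5) / 4.7170 = -0.7420.
        Two-sided p = 2*Phi(z) = 0.458088.
Step 6: alpha = 0.1. fail to reject H0.

W+ = 14, W- = 7, W = min = 7, p = 0.458088, fail to reject H0.


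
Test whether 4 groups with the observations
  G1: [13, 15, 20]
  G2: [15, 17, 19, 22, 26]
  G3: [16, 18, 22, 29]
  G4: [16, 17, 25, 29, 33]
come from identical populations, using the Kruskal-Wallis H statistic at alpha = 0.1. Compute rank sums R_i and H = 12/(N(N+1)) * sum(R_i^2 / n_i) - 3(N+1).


Step 1: Combine all N = 17 observations and assign midranks.
sorted (value, group, rank): (13,G1,1), (15,G1,2.5), (15,G2,2.5), (16,G3,4.5), (16,G4,4.5), (17,G2,6.5), (17,G4,6.5), (18,G3,8), (19,G2,9), (20,G1,10), (22,G2,11.5), (22,G3,11.5), (25,G4,13), (26,G2,14), (29,G3,15.5), (29,G4,15.5), (33,G4,17)
Step 2: Sum ranks within each group.
R_1 = 13.5 (n_1 = 3)
R_2 = 43.5 (n_2 = 5)
R_3 = 39.5 (n_3 = 4)
R_4 = 56.5 (n_4 = 5)
Step 3: H = 12/(N(N+1)) * sum(R_i^2/n_i) - 3(N+1)
     = 12/(17*18) * (13.5^2/3 + 43.5^2/5 + 39.5^2/4 + 56.5^2/5) - 3*18
     = 0.039216 * 1467.71 - 54
     = 3.557353.
Step 4: Ties present; correction factor C = 1 - 30/(17^3 - 17) = 0.993873. Corrected H = 3.557353 / 0.993873 = 3.579285.
Step 5: Under H0, H ~ chi^2(3); p-value = 0.310624.
Step 6: alpha = 0.1. fail to reject H0.

H = 3.5793, df = 3, p = 0.310624, fail to reject H0.


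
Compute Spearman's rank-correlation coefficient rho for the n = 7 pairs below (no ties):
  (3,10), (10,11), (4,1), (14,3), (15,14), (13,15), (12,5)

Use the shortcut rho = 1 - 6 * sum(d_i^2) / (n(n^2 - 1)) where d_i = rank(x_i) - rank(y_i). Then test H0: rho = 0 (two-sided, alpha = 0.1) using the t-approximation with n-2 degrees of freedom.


Step 1: Rank x and y separately (midranks; no ties here).
rank(x): 3->1, 10->3, 4->2, 14->6, 15->7, 13->5, 12->4
rank(y): 10->4, 11->5, 1->1, 3->2, 14->6, 15->7, 5->3
Step 2: d_i = R_x(i) - R_y(i); compute d_i^2.
  (1-4)^2=9, (3-5)^2=4, (2-1)^2=1, (6-2)^2=16, (7-6)^2=1, (5-7)^2=4, (4-3)^2=1
sum(d^2) = 36.
Step 3: rho = 1 - 6*36 / (7*(7^2 - 1)) = 1 - 216/336 = 0.357143.
Step 4: Under H0, t = rho * sqrt((n-2)/(1-rho^2)) = 0.8550 ~ t(5).
Step 5: Two-sided p-value from the t-distribution with 5 df = 0.431611.
Step 6: alpha = 0.1. fail to reject H0.

rho = 0.3571, p = 0.431611, fail to reject H0 at alpha = 0.1.


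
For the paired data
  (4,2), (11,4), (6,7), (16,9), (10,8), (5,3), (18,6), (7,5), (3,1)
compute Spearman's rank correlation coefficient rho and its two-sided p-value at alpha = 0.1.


Step 1: Rank x and y separately (midranks; no ties here).
rank(x): 4->2, 11->7, 6->4, 16->8, 10->6, 5->3, 18->9, 7->5, 3->1
rank(y): 2->2, 4->4, 7->7, 9->9, 8->8, 3->3, 6->6, 5->5, 1->1
Step 2: d_i = R_x(i) - R_y(i); compute d_i^2.
  (2-2)^2=0, (7-4)^2=9, (4-7)^2=9, (8-9)^2=1, (6-8)^2=4, (3-3)^2=0, (9-6)^2=9, (5-5)^2=0, (1-1)^2=0
sum(d^2) = 32.
Step 3: rho = 1 - 6*32 / (9*(9^2 - 1)) = 1 - 192/720 = 0.733333.
Step 4: Under H0, t = rho * sqrt((n-2)/(1-rho^2)) = 2.8538 ~ t(7).
Step 5: Two-sided p-value from the t-distribution with 7 df = 0.024554.
Step 6: alpha = 0.1. reject H0.

rho = 0.7333, p = 0.024554, reject H0 at alpha = 0.1.


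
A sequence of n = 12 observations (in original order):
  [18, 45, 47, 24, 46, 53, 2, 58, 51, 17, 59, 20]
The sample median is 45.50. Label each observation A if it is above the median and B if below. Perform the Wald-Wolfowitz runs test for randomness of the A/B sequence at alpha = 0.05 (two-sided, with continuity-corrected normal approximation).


Step 1: Compute median = 45.50; label A = above, B = below.
Labels in order: BBABAABAABAB  (n_A = 6, n_B = 6)
Step 2: Count runs R = 9.
Step 3: Under H0 (random ordering), E[R] = 2*n_A*n_B/(n_A+n_B) + 1 = 2*6*6/12 + 1 = 7.0000.
        Var[R] = 2*n_A*n_B*(2*n_A*n_B - n_A - n_B) / ((n_A+n_B)^2 * (n_A+n_B-1)) = 4320/1584 = 2.7273.
        SD[R] = 1.6514.
Step 4: Continuity-corrected z = (R - 0.5 - E[R]) / SD[R] = (9 - 0.5 - 7.0000) / 1.6514 = 0.9083.
Step 5: Two-sided p-value via normal approximation = 2*(1 - Phi(|z|)) = 0.363722.
Step 6: alpha = 0.05. fail to reject H0.

R = 9, z = 0.9083, p = 0.363722, fail to reject H0.


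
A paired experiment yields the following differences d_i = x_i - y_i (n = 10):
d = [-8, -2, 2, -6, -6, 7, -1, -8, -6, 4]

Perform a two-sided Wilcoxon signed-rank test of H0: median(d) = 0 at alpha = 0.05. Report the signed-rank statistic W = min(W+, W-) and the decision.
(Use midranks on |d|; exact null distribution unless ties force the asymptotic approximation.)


Step 1: Drop any zero differences (none here) and take |d_i|.
|d| = [8, 2, 2, 6, 6, 7, 1, 8, 6, 4]
Step 2: Midrank |d_i| (ties get averaged ranks).
ranks: |8|->9.5, |2|->2.5, |2|->2.5, |6|->6, |6|->6, |7|->8, |1|->1, |8|->9.5, |6|->6, |4|->4
Step 3: Attach original signs; sum ranks with positive sign and with negative sign.
W+ = 2.5 + 8 + 4 = 14.5
W- = 9.5 + 2.5 + 6 + 6 + 1 + 9.5 + 6 = 40.5
(Check: W+ + W- = 55 should equal n(n+1)/2 = 55.)
Step 4: Test statistic W = min(W+, W-) = 14.5.
Step 5: Ties in |d|, so use the tie-corrected normal approximation.
        E[W] = n(n+1)/4 = 10*11/4 = 27.5.
        Tie groups: |d|=2 (t=2), |d|=6 (t=3), |d|=8 (t=2); sum(t^3 - t) = 36.
        Var[W] = n(n+1)(2n+1)/24 - sum(t^3-t)/48 = 2310/24 - 36/48 = 95.5.
        z = (W - E[W]) / sqrt(Var[W]) = (14.5 - 27.5) / 9.7724 = -1.3303.
        Two-sided p = 2*Phi(z) = 0.183427.
Step 6: alpha = 0.05. fail to reject H0.

W+ = 14.5, W- = 40.5, W = min = 14.5, p = 0.183427, fail to reject H0.


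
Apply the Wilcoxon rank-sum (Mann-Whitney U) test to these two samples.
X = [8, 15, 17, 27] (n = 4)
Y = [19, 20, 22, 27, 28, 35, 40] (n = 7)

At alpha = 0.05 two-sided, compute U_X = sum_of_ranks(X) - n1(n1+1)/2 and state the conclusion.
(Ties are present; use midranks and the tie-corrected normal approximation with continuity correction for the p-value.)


Step 1: Combine and sort all 11 observations; assign midranks.
sorted (value, group): (8,X), (15,X), (17,X), (19,Y), (20,Y), (22,Y), (27,X), (27,Y), (28,Y), (35,Y), (40,Y)
ranks: 8->1, 15->2, 17->3, 19->4, 20->5, 22->6, 27->7.5, 27->7.5, 28->9, 35->10, 40->11
Step 2: Rank sum for X: R1 = 1 + 2 + 3 + 7.5 = 13.5.
Step 3: U_X = R1 - n1(n1+1)/2 = 13.5 - 4*5/2 = 13.5 - 10 = 3.5.
       U_Y = n1*n2 - U_X = 28 - 3.5 = 24.5.
Step 4: Ties are present, so use the tie-corrected normal approximation (with continuity correction) for the p-value.
Step 5: p-value = 0.058207; compare to alpha = 0.05. fail to reject H0.

U_X = 3.5, p = 0.058207, fail to reject H0 at alpha = 0.05.


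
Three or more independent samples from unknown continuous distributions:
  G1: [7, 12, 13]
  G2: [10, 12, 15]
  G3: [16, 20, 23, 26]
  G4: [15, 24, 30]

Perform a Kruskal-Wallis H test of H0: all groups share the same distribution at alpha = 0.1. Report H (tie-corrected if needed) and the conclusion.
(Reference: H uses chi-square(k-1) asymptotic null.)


Step 1: Combine all N = 13 observations and assign midranks.
sorted (value, group, rank): (7,G1,1), (10,G2,2), (12,G1,3.5), (12,G2,3.5), (13,G1,5), (15,G2,6.5), (15,G4,6.5), (16,G3,8), (20,G3,9), (23,G3,10), (24,G4,11), (26,G3,12), (30,G4,13)
Step 2: Sum ranks within each group.
R_1 = 9.5 (n_1 = 3)
R_2 = 12 (n_2 = 3)
R_3 = 39 (n_3 = 4)
R_4 = 30.5 (n_4 = 3)
Step 3: H = 12/(N(N+1)) * sum(R_i^2/n_i) - 3(N+1)
     = 12/(13*14) * (9.5^2/3 + 12^2/3 + 39^2/4 + 30.5^2/3) - 3*14
     = 0.065934 * 768.417 - 42
     = 8.664835.
Step 4: Ties present; correction factor C = 1 - 12/(13^3 - 13) = 0.994505. Corrected H = 8.664835 / 0.994505 = 8.712707.
Step 5: Under H0, H ~ chi^2(3); p-value = 0.033365.
Step 6: alpha = 0.1. reject H0.

H = 8.7127, df = 3, p = 0.033365, reject H0.
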